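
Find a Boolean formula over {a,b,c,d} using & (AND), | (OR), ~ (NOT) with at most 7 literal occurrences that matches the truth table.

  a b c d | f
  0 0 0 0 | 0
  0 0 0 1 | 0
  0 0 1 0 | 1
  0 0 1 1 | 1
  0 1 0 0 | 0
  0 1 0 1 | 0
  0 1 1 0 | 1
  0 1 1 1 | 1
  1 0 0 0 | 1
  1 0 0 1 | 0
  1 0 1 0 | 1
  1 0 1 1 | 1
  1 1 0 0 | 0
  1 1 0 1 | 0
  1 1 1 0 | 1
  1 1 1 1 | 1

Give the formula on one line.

  ~d = 1010101010101010
  (~d & a) = 0000000010101010
  ~b = 1111000011110000
  ((~d & a) & ~b) = 0000000010100000
  (c | ((~d & a) & ~b)) = 0011001110110011

(c | ((~d & a) & ~b))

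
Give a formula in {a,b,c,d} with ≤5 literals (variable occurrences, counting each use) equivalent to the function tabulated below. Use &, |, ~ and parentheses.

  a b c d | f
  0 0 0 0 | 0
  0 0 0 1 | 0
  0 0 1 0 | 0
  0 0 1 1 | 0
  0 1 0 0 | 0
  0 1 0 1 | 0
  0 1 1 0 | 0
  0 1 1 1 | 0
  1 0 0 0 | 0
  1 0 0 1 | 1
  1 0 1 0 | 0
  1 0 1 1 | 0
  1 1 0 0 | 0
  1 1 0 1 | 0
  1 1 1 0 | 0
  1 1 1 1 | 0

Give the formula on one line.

  ~c = 1100110011001100
  ~b = 1111000011110000
  (~c & ~b) = 1100000011000000
  (a & ~c) = 0000000011001100
  (d & (a & ~c)) = 0000000001000100
  ((~c & ~b) & (d & (a & ~c))) = 0000000001000000

((~c & ~b) & (d & (a & ~c)))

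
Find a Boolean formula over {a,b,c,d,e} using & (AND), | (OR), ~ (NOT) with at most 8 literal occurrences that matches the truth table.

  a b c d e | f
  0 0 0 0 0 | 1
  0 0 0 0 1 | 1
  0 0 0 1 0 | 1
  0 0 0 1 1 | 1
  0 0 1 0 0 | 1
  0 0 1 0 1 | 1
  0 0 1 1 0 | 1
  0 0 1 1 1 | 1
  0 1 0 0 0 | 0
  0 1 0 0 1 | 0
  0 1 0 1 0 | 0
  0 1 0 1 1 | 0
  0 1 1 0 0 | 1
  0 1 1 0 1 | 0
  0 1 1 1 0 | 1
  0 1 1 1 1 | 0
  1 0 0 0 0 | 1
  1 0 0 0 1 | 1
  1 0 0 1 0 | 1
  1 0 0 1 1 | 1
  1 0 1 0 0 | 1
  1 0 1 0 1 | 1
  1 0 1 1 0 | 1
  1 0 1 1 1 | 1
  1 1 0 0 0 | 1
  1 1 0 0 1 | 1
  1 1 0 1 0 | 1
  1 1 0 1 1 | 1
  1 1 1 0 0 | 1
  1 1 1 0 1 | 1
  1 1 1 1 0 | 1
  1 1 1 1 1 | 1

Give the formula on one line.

(~b | ((~e & ((a | ~e) & c)) | a))

  ~b = 11111111000000001111111100000000
  ~e = 10101010101010101010101010101010
  (a | ~e) = 10101010101010101111111111111111
  ((a | ~e) & c) = 00001010000010100000111100001111
  (~e & ((a | ~e) & c)) = 00001010000010100000101000001010
  ((~e & ((a | ~e) & c)) | a) = 00001010000010101111111111111111
  (~b | ((~e & ((a | ~e) & c)) | a)) = 11111111000010101111111111111111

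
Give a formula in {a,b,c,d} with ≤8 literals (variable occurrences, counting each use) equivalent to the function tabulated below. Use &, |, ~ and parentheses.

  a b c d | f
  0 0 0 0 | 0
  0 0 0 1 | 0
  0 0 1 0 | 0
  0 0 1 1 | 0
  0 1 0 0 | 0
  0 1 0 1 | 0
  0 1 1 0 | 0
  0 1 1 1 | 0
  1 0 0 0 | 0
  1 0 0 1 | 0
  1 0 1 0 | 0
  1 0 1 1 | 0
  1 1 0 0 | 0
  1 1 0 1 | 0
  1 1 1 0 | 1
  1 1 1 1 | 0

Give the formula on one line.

  ~d = 1010101010101010
  (b | d) = 0101111101011111
  ((b | d) & c) = 0001001100010011
  ~a = 1111111100000000
  (~a & ~d) = 1010101000000000
  (((b | d) & c) | (~a & ~d)) = 1011101100010011
  (~d & (((b | d) & c) | (~a & ~d))) = 1010101000000010
  (a & (~d & (((b | d) & c) | (~a & ~d)))) = 0000000000000010

(a & (~d & (((b | d) & c) | (~a & ~d))))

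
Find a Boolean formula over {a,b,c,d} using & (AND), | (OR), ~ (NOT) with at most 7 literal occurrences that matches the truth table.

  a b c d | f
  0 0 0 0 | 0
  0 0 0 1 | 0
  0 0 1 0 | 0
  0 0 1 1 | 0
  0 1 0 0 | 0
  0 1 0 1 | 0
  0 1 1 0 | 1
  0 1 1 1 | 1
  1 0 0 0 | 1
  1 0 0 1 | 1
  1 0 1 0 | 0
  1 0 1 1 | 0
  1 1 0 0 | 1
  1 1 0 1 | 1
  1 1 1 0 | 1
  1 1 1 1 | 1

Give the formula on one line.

  ~c = 1100110011001100
  (a & ~c) = 0000000011001100
  (c | a) = 0011001111111111
  (b & (c | a)) = 0000001100001111
  ((a & ~c) | (b & (c | a))) = 0000001111001111

((a & ~c) | (b & (c | a)))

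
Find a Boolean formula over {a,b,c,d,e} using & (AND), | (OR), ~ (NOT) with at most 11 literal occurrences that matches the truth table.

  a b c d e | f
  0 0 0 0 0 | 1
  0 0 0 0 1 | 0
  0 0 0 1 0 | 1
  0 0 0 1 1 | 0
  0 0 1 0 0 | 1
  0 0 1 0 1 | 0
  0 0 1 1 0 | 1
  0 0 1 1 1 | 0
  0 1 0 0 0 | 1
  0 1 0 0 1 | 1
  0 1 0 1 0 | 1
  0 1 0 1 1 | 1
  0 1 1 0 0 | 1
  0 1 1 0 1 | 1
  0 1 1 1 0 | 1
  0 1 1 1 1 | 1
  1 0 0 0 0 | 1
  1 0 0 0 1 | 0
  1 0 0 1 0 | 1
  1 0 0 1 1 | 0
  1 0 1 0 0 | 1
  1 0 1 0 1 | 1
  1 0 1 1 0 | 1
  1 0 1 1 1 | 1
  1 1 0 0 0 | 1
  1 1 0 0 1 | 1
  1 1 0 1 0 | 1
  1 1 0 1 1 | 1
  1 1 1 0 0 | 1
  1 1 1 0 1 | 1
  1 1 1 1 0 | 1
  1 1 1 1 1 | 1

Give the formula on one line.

((((~b & (c | e)) & a) & (e & (c & a))) | (b | ~e))

  ~b = 11111111000000001111111100000000
  (c | e) = 01011111010111110101111101011111
  (~b & (c | e)) = 01011111000000000101111100000000
  ((~b & (c | e)) & a) = 00000000000000000101111100000000
  (c & a) = 00000000000000000000111100001111
  (e & (c & a)) = 00000000000000000000010100000101
  (((~b & (c | e)) & a) & (e & (c & a))) = 00000000000000000000010100000000
  ~e = 10101010101010101010101010101010
  (b | ~e) = 10101010111111111010101011111111
  ((((~b & (c | e)) & a) & (e & (c & a))) | (b | ~e)) = 10101010111111111010111111111111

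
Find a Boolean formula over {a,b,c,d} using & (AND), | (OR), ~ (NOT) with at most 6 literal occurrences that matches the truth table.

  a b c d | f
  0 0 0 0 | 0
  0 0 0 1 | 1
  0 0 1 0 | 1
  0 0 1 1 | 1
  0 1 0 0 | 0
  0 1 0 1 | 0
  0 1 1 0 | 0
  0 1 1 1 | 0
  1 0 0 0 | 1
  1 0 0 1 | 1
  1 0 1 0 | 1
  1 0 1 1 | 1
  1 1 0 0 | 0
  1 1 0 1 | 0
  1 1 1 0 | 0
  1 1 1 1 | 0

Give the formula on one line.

  ~a = 1111111100000000
  (~a & c) = 0011001100000000
  (d | (~a & c)) = 0111011101010101
  (~a & (d | (~a & c))) = 0111011100000000
  ((~a & (d | (~a & c))) | a) = 0111011111111111
  ~b = 1111000011110000
  (((~a & (d | (~a & c))) | a) & ~b) = 0111000011110000

(((~a & (d | (~a & c))) | a) & ~b)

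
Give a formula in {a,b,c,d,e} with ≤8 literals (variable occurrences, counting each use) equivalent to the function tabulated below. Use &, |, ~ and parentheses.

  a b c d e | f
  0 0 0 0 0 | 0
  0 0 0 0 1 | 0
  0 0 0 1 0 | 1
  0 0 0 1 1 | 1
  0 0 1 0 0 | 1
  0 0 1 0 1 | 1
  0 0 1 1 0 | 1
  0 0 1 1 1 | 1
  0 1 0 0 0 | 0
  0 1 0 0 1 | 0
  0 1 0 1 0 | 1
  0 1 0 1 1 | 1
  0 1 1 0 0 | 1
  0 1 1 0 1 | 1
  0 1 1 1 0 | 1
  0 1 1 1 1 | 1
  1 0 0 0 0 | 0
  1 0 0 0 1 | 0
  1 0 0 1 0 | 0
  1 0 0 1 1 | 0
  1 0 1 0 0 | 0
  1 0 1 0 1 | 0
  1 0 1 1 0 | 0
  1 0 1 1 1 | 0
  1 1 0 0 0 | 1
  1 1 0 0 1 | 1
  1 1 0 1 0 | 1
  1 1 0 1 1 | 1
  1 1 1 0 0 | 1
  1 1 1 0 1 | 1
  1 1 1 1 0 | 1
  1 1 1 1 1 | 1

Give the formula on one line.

((~a | b) & ((d | c) | a))

  ~a = 11111111111111110000000000000000
  (~a | b) = 11111111111111110000000011111111
  (d | c) = 00111111001111110011111100111111
  ((d | c) | a) = 00111111001111111111111111111111
  ((~a | b) & ((d | c) | a)) = 00111111001111110000000011111111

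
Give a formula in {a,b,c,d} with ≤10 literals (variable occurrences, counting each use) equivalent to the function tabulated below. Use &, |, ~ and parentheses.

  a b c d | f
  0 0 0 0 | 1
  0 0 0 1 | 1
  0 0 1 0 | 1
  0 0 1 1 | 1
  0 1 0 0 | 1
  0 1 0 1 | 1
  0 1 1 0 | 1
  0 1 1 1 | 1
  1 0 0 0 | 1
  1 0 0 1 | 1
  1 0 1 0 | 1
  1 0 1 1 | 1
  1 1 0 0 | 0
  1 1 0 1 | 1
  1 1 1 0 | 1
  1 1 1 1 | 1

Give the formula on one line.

  ~d = 1010101010101010
  (~d | b) = 1010111110101111
  ~b = 1111000011110000
  ((~d | b) & ~b) = 1010000010100000
  ~a = 1111111100000000
  (((~d | b) & ~b) | ~a) = 1111111110100000
  (d | c) = 0111011101110111
  (~a & b) = 0000111100000000
  ((d | c) | (~a & b)) = 0111111101110111
  ((((~d | b) & ~b) | ~a) | ((d | c) | (~a & b))) = 1111111111110111

((((~d | b) & ~b) | ~a) | ((d | c) | (~a & b)))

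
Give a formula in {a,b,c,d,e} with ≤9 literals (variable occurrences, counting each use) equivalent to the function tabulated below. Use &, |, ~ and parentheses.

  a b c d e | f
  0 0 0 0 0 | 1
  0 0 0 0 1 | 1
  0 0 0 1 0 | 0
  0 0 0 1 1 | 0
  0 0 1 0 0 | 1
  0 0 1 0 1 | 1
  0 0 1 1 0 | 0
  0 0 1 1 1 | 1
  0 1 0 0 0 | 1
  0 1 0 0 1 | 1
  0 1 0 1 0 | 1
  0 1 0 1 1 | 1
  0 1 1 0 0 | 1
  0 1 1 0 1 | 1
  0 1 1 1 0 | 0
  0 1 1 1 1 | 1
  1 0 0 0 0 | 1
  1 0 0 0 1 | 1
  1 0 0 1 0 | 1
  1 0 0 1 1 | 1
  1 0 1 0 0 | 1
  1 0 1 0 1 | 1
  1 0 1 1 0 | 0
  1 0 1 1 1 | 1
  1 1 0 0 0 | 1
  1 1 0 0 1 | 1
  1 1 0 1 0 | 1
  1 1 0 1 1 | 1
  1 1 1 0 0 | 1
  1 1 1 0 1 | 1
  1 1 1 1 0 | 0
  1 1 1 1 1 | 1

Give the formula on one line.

((~d | (a & ~c)) | ((~c & b) | (e & c)))

  ~d = 11001100110011001100110011001100
  ~c = 11110000111100001111000011110000
  (a & ~c) = 00000000000000001111000011110000
  (~d | (a & ~c)) = 11001100110011001111110011111100
  (~c & b) = 00000000111100000000000011110000
  (e & c) = 00000101000001010000010100000101
  ((~c & b) | (e & c)) = 00000101111101010000010111110101
  ((~d | (a & ~c)) | ((~c & b) | (e & c))) = 11001101111111011111110111111101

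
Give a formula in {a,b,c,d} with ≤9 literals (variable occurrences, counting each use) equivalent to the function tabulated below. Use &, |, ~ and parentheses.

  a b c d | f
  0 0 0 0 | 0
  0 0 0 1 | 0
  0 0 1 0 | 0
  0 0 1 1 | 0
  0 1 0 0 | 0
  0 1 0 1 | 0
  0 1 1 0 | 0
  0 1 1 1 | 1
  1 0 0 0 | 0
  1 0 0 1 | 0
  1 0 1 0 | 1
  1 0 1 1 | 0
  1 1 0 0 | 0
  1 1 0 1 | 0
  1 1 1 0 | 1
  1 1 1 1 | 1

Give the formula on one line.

  ~c = 1100110011001100
  (a | ~c) = 1100110011111111
  (d | (a | ~c)) = 1101110111111111
  ((d | (a | ~c)) & c) = 0001000100110011
  ~d = 1010101010101010
  ~b = 1111000011110000
  (~d & ~b) = 1010000010100000
  ((~d & ~b) | b) = 1010111110101111
  (((d | (a | ~c)) & c) & ((~d & ~b) | b)) = 0000000100100011

(((d | (a | ~c)) & c) & ((~d & ~b) | b))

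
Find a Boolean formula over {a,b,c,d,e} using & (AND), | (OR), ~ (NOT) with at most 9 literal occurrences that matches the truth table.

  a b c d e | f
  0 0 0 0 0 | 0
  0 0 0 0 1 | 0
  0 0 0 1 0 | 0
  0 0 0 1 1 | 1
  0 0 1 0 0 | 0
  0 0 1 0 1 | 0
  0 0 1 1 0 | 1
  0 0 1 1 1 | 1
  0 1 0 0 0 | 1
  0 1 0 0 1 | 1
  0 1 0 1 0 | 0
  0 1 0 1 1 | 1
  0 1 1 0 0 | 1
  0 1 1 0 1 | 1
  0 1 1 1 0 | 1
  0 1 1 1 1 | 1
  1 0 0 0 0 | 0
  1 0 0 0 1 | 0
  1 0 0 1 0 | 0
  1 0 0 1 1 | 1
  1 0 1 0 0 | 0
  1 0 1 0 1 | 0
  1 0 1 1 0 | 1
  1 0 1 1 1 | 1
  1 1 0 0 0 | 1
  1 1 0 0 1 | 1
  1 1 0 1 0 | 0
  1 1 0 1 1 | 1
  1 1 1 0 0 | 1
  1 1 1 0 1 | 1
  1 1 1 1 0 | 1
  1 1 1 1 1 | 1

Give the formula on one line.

((e | (((a | b) & ~d) | c)) & (d | b))

  (a | b) = 00000000111111111111111111111111
  ~d = 11001100110011001100110011001100
  ((a | b) & ~d) = 00000000110011001100110011001100
  (((a | b) & ~d) | c) = 00001111110011111100111111001111
  (e | (((a | b) & ~d) | c)) = 01011111110111111101111111011111
  (d | b) = 00110011111111110011001111111111
  ((e | (((a | b) & ~d) | c)) & (d | b)) = 00010011110111110001001111011111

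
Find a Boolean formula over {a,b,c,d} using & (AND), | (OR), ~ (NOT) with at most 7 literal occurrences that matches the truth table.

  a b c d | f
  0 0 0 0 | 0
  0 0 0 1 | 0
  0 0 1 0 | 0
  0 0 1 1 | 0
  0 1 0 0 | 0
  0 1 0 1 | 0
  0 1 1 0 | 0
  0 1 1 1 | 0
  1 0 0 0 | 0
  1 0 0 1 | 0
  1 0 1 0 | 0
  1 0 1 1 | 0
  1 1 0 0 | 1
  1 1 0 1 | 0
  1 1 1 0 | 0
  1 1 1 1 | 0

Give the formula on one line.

  ~d = 1010101010101010
  ~c = 1100110011001100
  (a & ~c) = 0000000011001100
  (b & (a & ~c)) = 0000000000001100
  (~d & (b & (a & ~c))) = 0000000000001000

(~d & (b & (a & ~c)))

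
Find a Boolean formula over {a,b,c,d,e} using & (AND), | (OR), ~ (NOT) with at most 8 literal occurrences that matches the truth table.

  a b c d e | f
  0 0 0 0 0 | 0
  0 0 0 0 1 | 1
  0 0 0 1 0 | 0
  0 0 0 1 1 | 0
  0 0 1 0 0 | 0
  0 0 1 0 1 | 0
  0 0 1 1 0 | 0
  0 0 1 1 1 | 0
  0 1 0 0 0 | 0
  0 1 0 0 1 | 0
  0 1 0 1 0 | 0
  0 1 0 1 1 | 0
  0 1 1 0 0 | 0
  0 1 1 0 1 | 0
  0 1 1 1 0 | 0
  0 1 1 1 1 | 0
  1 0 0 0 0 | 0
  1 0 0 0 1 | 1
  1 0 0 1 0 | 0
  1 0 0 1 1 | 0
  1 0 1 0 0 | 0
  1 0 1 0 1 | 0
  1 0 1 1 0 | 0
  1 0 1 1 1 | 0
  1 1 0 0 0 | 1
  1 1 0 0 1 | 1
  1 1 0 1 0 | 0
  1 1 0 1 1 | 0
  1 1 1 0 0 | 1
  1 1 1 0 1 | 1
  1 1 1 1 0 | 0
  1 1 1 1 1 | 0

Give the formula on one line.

  ~d = 11001100110011001100110011001100
  (b & a) = 00000000000000000000000011111111
  ~b = 11111111000000001111111100000000
  (~d & ~b) = 11001100000000001100110000000000
  (e & (~d & ~b)) = 01000100000000000100010000000000
  ~c = 11110000111100001111000011110000
  ((e & (~d & ~b)) & ~c) = 01000000000000000100000000000000
  ((b & a) | ((e & (~d & ~b)) & ~c)) = 01000000000000000100000011111111
  (~d & ((b & a) | ((e & (~d & ~b)) & ~c))) = 01000000000000000100000011001100

(~d & ((b & a) | ((e & (~d & ~b)) & ~c)))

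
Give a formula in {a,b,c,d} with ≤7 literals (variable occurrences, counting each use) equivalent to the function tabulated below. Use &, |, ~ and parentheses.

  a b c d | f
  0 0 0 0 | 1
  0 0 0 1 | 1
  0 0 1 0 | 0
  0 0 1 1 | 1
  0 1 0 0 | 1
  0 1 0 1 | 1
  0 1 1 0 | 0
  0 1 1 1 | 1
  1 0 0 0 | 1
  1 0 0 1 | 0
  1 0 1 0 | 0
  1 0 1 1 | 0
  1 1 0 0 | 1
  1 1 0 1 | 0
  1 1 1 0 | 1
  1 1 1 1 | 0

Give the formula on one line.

  ~c = 1100110011001100
  (b & a) = 0000000000001111
  (~c | (b & a)) = 1100110011001111
  ~d = 1010101010101010
  ((~c | (b & a)) & ~d) = 1000100010001010
  ~a = 1111111100000000
  (d & ~a) = 0101010100000000
  (((~c | (b & a)) & ~d) | (d & ~a)) = 1101110110001010

(((~c | (b & a)) & ~d) | (d & ~a))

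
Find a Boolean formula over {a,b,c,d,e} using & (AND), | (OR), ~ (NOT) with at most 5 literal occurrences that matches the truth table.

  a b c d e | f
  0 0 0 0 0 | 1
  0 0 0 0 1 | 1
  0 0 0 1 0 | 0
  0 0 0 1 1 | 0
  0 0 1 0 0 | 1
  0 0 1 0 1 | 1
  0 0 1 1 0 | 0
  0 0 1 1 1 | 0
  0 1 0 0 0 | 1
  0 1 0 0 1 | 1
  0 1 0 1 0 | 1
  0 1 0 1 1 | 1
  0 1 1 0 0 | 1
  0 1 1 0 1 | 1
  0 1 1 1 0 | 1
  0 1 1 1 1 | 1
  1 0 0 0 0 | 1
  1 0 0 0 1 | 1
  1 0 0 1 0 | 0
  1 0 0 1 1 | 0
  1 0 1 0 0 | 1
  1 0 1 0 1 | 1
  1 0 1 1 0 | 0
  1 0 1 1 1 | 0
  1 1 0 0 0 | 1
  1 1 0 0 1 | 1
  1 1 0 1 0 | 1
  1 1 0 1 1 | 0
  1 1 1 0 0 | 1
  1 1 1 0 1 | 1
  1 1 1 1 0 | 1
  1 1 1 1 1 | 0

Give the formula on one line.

  ~a = 11111111111111110000000000000000
  (~a & b) = 00000000111111110000000000000000
  ~e = 10101010101010101010101010101010
  (~e & b) = 00000000101010100000000010101010
  ~d = 11001100110011001100110011001100
  ((~e & b) | ~d) = 11001100111011101100110011101110
  ((~a & b) | ((~e & b) | ~d)) = 11001100111111111100110011101110

((~a & b) | ((~e & b) | ~d))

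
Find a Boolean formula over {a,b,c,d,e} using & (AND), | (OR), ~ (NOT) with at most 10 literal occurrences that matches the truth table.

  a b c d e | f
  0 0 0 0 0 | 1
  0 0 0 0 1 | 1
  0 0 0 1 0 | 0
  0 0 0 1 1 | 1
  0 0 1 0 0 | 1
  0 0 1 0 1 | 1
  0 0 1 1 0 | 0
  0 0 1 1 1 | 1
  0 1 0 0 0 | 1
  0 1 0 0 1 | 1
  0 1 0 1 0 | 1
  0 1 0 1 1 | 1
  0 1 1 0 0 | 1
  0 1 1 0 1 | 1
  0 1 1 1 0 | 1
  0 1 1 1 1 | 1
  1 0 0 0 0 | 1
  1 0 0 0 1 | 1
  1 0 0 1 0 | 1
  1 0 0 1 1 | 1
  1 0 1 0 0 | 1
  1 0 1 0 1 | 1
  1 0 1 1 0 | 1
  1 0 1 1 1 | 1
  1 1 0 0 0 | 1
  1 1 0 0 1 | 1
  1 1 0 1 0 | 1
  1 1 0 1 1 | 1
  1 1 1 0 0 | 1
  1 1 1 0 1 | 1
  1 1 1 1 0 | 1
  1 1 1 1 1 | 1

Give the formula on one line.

  (b | a) = 00000000111111111111111111111111
  ~e = 10101010101010101010101010101010
  (d & c) = 00000011000000110000001100000011
  (~e | (d & c)) = 10101011101010111010101110101011
  ((b | a) & (~e | (d & c))) = 00000000101010111010101110101011
  ~d = 11001100110011001100110011001100
  (~d | e) = 11011101110111011101110111011101
  (((b | a) & (~e | (d & c))) | (~d | e)) = 11011101111111111111111111111111

(((b | a) & (~e | (d & c))) | (~d | e))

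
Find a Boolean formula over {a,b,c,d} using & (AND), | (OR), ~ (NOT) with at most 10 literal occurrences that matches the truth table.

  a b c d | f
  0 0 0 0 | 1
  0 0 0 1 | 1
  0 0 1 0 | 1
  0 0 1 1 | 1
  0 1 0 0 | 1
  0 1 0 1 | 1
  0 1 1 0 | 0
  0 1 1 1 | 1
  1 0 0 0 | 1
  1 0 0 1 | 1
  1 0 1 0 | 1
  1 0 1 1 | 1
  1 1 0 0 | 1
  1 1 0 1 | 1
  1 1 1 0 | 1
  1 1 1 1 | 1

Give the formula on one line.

((a | ((((~c & b) | (d & b)) | ~b) & (~d | b))) | d)

  ~c = 1100110011001100
  (~c & b) = 0000110000001100
  (d & b) = 0000010100000101
  ((~c & b) | (d & b)) = 0000110100001101
  ~b = 1111000011110000
  (((~c & b) | (d & b)) | ~b) = 1111110111111101
  ~d = 1010101010101010
  (~d | b) = 1010111110101111
  ((((~c & b) | (d & b)) | ~b) & (~d | b)) = 1010110110101101
  (a | ((((~c & b) | (d & b)) | ~b) & (~d | b))) = 1010110111111111
  ((a | ((((~c & b) | (d & b)) | ~b) & (~d | b))) | d) = 1111110111111111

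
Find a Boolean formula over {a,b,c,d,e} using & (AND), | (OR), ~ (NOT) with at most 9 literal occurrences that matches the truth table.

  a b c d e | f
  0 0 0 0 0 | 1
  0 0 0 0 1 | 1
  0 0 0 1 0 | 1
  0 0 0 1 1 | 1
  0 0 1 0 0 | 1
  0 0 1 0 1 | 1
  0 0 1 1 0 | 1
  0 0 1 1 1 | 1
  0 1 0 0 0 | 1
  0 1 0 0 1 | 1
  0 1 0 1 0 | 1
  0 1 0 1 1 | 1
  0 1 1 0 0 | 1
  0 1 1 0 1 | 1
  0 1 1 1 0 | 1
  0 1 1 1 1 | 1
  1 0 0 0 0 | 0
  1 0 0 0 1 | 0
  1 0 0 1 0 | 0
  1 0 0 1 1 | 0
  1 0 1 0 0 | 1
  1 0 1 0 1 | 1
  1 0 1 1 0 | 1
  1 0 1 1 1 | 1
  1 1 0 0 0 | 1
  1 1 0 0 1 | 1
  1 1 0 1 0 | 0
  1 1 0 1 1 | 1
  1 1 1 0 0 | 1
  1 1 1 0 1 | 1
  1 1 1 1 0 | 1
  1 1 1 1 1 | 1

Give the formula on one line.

((((b & ~c) & e) | (~a | c)) | (b & ((c & ~b) | ~d)))

  ~c = 11110000111100001111000011110000
  (b & ~c) = 00000000111100000000000011110000
  ((b & ~c) & e) = 00000000010100000000000001010000
  ~a = 11111111111111110000000000000000
  (~a | c) = 11111111111111110000111100001111
  (((b & ~c) & e) | (~a | c)) = 11111111111111110000111101011111
  ~b = 11111111000000001111111100000000
  (c & ~b) = 00001111000000000000111100000000
  ~d = 11001100110011001100110011001100
  ((c & ~b) | ~d) = 11001111110011001100111111001100
  (b & ((c & ~b) | ~d)) = 00000000110011000000000011001100
  ((((b & ~c) & e) | (~a | c)) | (b & ((c & ~b) | ~d))) = 11111111111111110000111111011111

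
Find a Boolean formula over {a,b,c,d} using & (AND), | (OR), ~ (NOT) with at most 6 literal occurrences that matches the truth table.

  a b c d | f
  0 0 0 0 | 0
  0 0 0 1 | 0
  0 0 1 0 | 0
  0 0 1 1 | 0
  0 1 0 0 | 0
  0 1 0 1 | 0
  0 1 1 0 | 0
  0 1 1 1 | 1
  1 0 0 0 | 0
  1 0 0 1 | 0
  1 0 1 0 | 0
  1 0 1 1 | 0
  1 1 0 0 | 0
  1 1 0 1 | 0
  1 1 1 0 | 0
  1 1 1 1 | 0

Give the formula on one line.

(((d & c) & b) & ~a)

  (d & c) = 0001000100010001
  ((d & c) & b) = 0000000100000001
  ~a = 1111111100000000
  (((d & c) & b) & ~a) = 0000000100000000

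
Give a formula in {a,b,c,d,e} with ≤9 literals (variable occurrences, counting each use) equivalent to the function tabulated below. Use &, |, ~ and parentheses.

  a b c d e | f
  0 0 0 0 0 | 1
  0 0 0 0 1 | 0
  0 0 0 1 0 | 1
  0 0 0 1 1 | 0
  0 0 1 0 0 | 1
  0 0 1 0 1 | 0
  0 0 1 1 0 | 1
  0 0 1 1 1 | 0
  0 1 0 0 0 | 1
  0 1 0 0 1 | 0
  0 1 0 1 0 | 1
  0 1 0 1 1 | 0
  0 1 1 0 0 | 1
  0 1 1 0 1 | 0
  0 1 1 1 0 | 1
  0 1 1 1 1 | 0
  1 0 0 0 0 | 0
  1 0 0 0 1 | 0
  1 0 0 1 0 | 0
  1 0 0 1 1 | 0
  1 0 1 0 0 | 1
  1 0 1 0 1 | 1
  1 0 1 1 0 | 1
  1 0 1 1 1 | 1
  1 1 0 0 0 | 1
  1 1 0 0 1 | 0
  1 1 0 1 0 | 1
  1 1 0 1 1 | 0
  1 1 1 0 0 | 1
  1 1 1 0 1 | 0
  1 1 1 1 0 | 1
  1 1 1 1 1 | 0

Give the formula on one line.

(((~b & ((e & (b | ~e)) | a)) | ~e) & (c | (b | ~a)))

  ~b = 11111111000000001111111100000000
  ~e = 10101010101010101010101010101010
  (b | ~e) = 10101010111111111010101011111111
  (e & (b | ~e)) = 00000000010101010000000001010101
  ((e & (b | ~e)) | a) = 00000000010101011111111111111111
  (~b & ((e & (b | ~e)) | a)) = 00000000000000001111111100000000
  ((~b & ((e & (b | ~e)) | a)) | ~e) = 10101010101010101111111110101010
  ~a = 11111111111111110000000000000000
  (b | ~a) = 11111111111111110000000011111111
  (c | (b | ~a)) = 11111111111111110000111111111111
  (((~b & ((e & (b | ~e)) | a)) | ~e) & (c | (b | ~a))) = 10101010101010100000111110101010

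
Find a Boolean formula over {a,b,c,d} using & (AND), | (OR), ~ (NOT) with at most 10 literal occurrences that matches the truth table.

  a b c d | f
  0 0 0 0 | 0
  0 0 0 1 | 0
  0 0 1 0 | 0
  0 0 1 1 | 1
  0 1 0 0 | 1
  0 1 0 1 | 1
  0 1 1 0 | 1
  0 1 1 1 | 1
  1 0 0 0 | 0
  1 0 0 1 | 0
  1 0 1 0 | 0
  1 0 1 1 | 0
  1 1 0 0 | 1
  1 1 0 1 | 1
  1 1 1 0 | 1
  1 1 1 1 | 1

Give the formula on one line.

  ~a = 1111111100000000
  (b & ~a) = 0000111100000000
  (a | d) = 0101010111111111
  (c & (a | d)) = 0001000100110011
  ((b & ~a) | (c & (a | d))) = 0001111100110011
  (~a & ((b & ~a) | (c & (a | d)))) = 0001111100000000
  (a | c) = 0011001111111111
  ((a | c) & b) = 0000001100001111
  ((~a & ((b & ~a) | (c & (a | d)))) | ((a | c) & b)) = 0001111100001111

((~a & ((b & ~a) | (c & (a | d)))) | ((a | c) & b))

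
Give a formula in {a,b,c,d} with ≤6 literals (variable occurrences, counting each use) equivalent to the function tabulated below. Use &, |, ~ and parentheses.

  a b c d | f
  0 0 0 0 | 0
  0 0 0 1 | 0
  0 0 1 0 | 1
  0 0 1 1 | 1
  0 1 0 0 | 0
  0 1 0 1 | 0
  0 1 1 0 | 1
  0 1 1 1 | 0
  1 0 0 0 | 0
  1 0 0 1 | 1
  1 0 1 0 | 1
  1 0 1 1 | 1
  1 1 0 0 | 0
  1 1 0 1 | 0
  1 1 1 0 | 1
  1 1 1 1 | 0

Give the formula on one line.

  (a & d) = 0000000001010101
  (c | (a & d)) = 0011001101110111
  ~d = 1010101010101010
  ~b = 1111000011110000
  (d & ~b) = 0101000001010000
  (~d | (d & ~b)) = 1111101011111010
  ((c | (a & d)) & (~d | (d & ~b))) = 0011001001110010

((c | (a & d)) & (~d | (d & ~b)))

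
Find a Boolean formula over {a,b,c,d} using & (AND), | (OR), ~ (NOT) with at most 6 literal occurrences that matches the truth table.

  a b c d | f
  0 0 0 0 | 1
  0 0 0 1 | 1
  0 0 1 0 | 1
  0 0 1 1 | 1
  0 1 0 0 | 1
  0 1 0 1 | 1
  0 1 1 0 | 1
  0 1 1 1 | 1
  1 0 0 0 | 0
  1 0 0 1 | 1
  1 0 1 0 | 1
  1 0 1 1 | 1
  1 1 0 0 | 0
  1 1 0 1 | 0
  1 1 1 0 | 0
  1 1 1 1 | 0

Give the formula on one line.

(~a | (~b & (c | d)))

  ~a = 1111111100000000
  ~b = 1111000011110000
  (c | d) = 0111011101110111
  (~b & (c | d)) = 0111000001110000
  (~a | (~b & (c | d))) = 1111111101110000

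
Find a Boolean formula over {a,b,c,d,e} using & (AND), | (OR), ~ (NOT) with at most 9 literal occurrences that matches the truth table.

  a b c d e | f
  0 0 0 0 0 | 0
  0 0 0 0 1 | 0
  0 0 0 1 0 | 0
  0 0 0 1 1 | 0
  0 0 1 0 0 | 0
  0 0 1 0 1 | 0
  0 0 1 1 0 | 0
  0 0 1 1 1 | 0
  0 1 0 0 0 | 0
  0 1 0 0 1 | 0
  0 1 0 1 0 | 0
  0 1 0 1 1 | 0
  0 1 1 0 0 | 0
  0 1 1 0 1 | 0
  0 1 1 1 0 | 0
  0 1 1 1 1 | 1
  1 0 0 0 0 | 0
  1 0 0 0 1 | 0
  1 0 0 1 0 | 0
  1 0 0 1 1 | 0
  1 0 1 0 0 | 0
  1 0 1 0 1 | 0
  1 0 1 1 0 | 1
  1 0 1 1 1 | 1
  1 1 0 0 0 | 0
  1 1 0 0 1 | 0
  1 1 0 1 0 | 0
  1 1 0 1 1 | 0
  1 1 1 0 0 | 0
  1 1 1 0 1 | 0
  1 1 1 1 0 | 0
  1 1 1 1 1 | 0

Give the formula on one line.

  ~a = 11111111111111110000000000000000
  ~b = 11111111000000001111111100000000
  (~a | ~b) = 11111111111111111111111100000000
  (e & b) = 00000000010101010000000001010101
  (a | (e & b)) = 00000000010101011111111111111111
  (c & (a | (e & b))) = 00000000000001010000111100001111
  ((c & (a | (e & b))) & d) = 00000000000000010000001100000011
  ((~a | ~b) & ((c & (a | (e & b))) & d)) = 00000000000000010000001100000000

((~a | ~b) & ((c & (a | (e & b))) & d))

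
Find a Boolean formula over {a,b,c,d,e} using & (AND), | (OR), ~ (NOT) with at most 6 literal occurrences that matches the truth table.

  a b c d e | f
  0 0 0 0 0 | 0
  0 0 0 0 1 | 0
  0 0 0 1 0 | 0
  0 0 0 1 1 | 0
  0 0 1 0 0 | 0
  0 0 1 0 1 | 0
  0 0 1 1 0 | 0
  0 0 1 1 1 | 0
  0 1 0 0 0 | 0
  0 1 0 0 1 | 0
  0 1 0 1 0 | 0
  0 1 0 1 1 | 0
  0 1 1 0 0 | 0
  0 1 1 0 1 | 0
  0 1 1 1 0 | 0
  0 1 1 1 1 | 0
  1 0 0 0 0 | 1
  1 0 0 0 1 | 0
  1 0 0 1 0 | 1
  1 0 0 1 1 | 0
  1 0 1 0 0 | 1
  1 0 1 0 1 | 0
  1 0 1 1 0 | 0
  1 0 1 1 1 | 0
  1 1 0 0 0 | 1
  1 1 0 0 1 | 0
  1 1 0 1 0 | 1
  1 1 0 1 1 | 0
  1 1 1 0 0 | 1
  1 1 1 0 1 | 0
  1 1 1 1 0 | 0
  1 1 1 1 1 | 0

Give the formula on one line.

  ~e = 10101010101010101010101010101010
  ~c = 11110000111100001111000011110000
  ~d = 11001100110011001100110011001100
  (~c | ~d) = 11111100111111001111110011111100
  ((~c | ~d) & a) = 00000000000000001111110011111100
  (~e & ((~c | ~d) & a)) = 00000000000000001010100010101000

(~e & ((~c | ~d) & a))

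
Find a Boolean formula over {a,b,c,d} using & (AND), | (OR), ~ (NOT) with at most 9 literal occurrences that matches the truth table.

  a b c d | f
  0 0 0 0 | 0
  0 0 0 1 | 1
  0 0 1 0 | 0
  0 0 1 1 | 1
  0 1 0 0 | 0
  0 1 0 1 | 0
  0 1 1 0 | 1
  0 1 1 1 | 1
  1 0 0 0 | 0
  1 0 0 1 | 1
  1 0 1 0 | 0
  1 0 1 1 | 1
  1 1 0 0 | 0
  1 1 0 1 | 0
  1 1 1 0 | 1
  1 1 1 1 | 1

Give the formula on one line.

((c | ~b) & (((~a | (~d & a)) & (b & c)) | d))

  ~b = 1111000011110000
  (c | ~b) = 1111001111110011
  ~a = 1111111100000000
  ~d = 1010101010101010
  (~d & a) = 0000000010101010
  (~a | (~d & a)) = 1111111110101010
  (b & c) = 0000001100000011
  ((~a | (~d & a)) & (b & c)) = 0000001100000010
  (((~a | (~d & a)) & (b & c)) | d) = 0101011101010111
  ((c | ~b) & (((~a | (~d & a)) & (b & c)) | d)) = 0101001101010011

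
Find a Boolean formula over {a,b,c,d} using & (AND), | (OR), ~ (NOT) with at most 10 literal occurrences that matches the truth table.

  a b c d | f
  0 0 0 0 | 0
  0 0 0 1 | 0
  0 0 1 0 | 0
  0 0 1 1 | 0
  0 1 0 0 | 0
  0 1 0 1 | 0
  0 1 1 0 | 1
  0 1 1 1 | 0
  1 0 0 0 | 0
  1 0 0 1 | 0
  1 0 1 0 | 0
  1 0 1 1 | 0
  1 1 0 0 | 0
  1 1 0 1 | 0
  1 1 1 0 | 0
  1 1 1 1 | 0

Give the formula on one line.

  ~d = 1010101010101010
  (d | c) = 0111011101110111
  (~d & (d | c)) = 0010001000100010
  (b | a) = 0000111111111111
  ((~d & (d | c)) & (b | a)) = 0000001000100010
  ~a = 1111111100000000
  (~a | d) = 1111111101010101
  (((~d & (d | c)) & (b | a)) & (~a | d)) = 0000001000000000

(((~d & (d | c)) & (b | a)) & (~a | d))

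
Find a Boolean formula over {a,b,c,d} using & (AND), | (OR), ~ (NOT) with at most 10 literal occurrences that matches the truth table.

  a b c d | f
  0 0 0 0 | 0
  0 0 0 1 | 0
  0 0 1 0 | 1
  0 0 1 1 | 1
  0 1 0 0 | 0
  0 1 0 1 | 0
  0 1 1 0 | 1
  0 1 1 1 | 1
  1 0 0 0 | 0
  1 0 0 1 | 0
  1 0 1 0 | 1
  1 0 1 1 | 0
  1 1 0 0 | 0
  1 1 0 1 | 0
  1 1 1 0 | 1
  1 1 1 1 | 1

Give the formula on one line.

  (b & a) = 0000000000001111
  ((b & a) & d) = 0000000000000101
  ~d = 1010101010101010
  (c & ~d) = 0010001000100010
  ~a = 1111111100000000
  ~c = 1100110011001100
  (a & ~c) = 0000000011001100
  (~a | (a & ~c)) = 1111111111001100
  ((c & ~d) | (~a | (a & ~c))) = 1111111111101110
  (((b & a) & d) | ((c & ~d) | (~a | (a & ~c)))) = 1111111111101111
  (c & (((b & a) & d) | ((c & ~d) | (~a | (a & ~c))))) = 0011001100100011

(c & (((b & a) & d) | ((c & ~d) | (~a | (a & ~c)))))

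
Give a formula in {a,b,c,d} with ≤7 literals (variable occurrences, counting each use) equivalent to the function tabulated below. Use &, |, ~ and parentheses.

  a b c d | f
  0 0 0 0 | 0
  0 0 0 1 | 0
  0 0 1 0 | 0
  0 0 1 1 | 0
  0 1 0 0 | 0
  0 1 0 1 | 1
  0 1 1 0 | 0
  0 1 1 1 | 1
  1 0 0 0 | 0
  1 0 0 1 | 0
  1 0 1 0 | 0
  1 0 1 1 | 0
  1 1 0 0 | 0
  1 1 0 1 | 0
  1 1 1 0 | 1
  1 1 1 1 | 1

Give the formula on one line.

((b | ~d) & (((a & b) | d) & (~a | c)))

  ~d = 1010101010101010
  (b | ~d) = 1010111110101111
  (a & b) = 0000000000001111
  ((a & b) | d) = 0101010101011111
  ~a = 1111111100000000
  (~a | c) = 1111111100110011
  (((a & b) | d) & (~a | c)) = 0101010100010011
  ((b | ~d) & (((a & b) | d) & (~a | c))) = 0000010100000011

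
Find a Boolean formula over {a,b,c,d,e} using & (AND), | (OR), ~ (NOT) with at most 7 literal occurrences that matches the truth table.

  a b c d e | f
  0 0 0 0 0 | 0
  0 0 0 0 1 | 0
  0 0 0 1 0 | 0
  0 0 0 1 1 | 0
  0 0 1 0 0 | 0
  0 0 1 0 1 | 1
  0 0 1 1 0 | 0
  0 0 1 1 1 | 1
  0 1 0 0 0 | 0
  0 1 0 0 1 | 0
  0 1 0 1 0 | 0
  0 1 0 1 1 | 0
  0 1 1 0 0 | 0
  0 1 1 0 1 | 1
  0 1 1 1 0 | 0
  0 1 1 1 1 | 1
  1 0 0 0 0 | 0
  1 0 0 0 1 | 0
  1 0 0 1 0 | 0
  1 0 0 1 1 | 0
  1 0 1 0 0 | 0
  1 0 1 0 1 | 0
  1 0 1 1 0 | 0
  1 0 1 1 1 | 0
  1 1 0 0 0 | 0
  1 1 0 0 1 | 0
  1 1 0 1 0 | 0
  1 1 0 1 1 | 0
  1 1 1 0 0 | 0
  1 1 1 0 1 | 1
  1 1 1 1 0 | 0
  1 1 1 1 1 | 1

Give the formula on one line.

((c & e) & ((b | ~c) | (c & ~a)))

  (c & e) = 00000101000001010000010100000101
  ~c = 11110000111100001111000011110000
  (b | ~c) = 11110000111111111111000011111111
  ~a = 11111111111111110000000000000000
  (c & ~a) = 00001111000011110000000000000000
  ((b | ~c) | (c & ~a)) = 11111111111111111111000011111111
  ((c & e) & ((b | ~c) | (c & ~a))) = 00000101000001010000000000000101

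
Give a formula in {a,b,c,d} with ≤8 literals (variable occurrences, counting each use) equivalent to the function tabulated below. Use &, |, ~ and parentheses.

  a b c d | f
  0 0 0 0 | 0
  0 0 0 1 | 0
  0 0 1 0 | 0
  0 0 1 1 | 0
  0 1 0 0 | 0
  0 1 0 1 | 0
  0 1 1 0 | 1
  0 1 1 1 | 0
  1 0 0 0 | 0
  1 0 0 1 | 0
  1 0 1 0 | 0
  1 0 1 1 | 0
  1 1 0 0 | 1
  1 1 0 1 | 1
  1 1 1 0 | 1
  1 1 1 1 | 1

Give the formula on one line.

(((((~a | d) & ~d) & (a | c)) | (b & a)) & b)

  ~a = 1111111100000000
  (~a | d) = 1111111101010101
  ~d = 1010101010101010
  ((~a | d) & ~d) = 1010101000000000
  (a | c) = 0011001111111111
  (((~a | d) & ~d) & (a | c)) = 0010001000000000
  (b & a) = 0000000000001111
  ((((~a | d) & ~d) & (a | c)) | (b & a)) = 0010001000001111
  (((((~a | d) & ~d) & (a | c)) | (b & a)) & b) = 0000001000001111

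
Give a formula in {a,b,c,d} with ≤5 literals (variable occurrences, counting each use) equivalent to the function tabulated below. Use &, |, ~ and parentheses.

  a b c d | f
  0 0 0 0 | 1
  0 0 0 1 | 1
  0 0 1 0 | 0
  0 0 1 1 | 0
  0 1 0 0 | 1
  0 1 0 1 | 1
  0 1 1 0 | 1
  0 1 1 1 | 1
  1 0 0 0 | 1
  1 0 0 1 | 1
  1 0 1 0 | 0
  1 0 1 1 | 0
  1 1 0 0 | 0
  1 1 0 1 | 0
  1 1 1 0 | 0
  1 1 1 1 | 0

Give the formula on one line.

  ~a = 1111111100000000
  ~b = 1111000011110000
  (~a | ~b) = 1111111111110000
  ~c = 1100110011001100
  (~c | b) = 1100111111001111
  ((~a | ~b) & (~c | b)) = 1100111111000000

((~a | ~b) & (~c | b))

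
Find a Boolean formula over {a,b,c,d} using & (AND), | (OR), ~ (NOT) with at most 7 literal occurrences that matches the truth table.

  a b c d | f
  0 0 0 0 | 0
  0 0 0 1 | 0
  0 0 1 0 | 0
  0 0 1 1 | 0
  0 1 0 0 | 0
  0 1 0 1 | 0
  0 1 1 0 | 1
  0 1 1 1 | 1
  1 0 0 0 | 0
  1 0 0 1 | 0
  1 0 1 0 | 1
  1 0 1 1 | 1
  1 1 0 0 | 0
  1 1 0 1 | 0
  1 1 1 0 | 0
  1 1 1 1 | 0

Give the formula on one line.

((((~a & b) | ~b) & c) & (a | b))

  ~a = 1111111100000000
  (~a & b) = 0000111100000000
  ~b = 1111000011110000
  ((~a & b) | ~b) = 1111111111110000
  (((~a & b) | ~b) & c) = 0011001100110000
  (a | b) = 0000111111111111
  ((((~a & b) | ~b) & c) & (a | b)) = 0000001100110000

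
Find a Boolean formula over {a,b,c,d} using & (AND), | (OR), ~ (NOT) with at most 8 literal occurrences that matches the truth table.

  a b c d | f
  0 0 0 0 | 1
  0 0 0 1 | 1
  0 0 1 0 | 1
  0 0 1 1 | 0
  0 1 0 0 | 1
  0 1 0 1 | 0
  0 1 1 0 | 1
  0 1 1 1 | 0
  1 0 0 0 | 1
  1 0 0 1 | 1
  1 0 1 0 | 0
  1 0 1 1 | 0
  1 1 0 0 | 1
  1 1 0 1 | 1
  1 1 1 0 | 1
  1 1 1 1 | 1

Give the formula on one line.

(((a | ~d) & (b | ~a)) | (~b & ~c))

  ~d = 1010101010101010
  (a | ~d) = 1010101011111111
  ~a = 1111111100000000
  (b | ~a) = 1111111100001111
  ((a | ~d) & (b | ~a)) = 1010101000001111
  ~b = 1111000011110000
  ~c = 1100110011001100
  (~b & ~c) = 1100000011000000
  (((a | ~d) & (b | ~a)) | (~b & ~c)) = 1110101011001111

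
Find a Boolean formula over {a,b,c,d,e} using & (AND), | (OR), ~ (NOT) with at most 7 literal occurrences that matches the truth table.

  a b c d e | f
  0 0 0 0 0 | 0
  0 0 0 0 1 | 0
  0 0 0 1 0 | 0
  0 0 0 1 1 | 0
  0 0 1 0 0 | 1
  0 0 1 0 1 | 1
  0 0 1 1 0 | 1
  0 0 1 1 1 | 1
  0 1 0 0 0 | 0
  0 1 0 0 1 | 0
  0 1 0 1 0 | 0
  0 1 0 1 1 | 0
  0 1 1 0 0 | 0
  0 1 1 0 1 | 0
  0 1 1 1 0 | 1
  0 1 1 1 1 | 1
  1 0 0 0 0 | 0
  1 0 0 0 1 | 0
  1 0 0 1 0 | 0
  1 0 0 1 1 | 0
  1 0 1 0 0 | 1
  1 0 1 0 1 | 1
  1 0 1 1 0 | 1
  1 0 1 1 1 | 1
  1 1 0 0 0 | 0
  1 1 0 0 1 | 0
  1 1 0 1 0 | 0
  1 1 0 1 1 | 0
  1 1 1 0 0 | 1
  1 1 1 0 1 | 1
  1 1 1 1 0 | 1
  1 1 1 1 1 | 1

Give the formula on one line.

(((~b | d) | a) & c)

  ~b = 11111111000000001111111100000000
  (~b | d) = 11111111001100111111111100110011
  ((~b | d) | a) = 11111111001100111111111111111111
  (((~b | d) | a) & c) = 00001111000000110000111100001111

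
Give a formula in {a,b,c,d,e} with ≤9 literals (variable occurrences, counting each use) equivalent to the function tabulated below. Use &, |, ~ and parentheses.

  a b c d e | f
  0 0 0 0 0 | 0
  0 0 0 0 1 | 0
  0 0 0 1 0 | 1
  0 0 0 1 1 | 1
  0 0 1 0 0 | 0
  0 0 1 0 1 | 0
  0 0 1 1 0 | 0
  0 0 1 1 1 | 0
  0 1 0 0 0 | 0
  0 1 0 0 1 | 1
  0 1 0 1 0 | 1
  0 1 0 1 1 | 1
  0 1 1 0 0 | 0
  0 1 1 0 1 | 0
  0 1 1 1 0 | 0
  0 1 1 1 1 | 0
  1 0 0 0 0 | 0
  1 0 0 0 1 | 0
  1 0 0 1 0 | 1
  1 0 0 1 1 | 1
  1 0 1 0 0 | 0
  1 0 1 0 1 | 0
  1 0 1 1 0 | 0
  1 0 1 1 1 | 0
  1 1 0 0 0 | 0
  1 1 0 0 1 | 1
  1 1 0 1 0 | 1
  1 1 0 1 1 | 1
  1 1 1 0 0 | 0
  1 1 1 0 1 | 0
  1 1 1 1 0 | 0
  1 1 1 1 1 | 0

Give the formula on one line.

  (b | d) = 00110011111111110011001111111111
  (c | e) = 01011111010111110101111101011111
  ((b | d) & (c | e)) = 00010011010111110001001101011111
  (d | ((b | d) & (c | e))) = 00110011011111110011001101111111
  ~c = 11110000111100001111000011110000
  ((d | ((b | d) & (c | e))) & ~c) = 00110000011100000011000001110000

((d | ((b | d) & (c | e))) & ~c)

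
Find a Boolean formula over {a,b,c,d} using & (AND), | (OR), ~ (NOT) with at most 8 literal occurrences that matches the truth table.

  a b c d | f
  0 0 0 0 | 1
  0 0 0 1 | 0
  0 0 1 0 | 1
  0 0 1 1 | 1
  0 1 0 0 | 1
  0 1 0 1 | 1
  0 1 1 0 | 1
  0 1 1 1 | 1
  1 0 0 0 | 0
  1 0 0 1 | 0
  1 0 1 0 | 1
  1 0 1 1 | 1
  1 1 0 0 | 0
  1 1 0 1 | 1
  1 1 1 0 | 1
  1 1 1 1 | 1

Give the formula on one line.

(((~b & c) | (b & d)) | ((~a & ~d) | c))

  ~b = 1111000011110000
  (~b & c) = 0011000000110000
  (b & d) = 0000010100000101
  ((~b & c) | (b & d)) = 0011010100110101
  ~a = 1111111100000000
  ~d = 1010101010101010
  (~a & ~d) = 1010101000000000
  ((~a & ~d) | c) = 1011101100110011
  (((~b & c) | (b & d)) | ((~a & ~d) | c)) = 1011111100110111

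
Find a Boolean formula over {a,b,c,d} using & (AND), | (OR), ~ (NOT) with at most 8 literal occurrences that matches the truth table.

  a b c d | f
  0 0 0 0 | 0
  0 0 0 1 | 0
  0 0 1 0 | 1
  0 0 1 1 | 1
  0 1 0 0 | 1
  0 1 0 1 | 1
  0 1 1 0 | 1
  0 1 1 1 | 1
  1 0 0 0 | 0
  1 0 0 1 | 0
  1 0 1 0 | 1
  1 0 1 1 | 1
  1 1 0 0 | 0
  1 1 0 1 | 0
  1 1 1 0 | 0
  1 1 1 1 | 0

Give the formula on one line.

  (b | c) = 0011111100111111
  ~a = 1111111100000000
  ((b | c) & ~a) = 0011111100000000
  ~b = 1111000011110000
  (~b & c) = 0011000000110000
  (((b | c) & ~a) | (~b & c)) = 0011111100110000

(((b | c) & ~a) | (~b & c))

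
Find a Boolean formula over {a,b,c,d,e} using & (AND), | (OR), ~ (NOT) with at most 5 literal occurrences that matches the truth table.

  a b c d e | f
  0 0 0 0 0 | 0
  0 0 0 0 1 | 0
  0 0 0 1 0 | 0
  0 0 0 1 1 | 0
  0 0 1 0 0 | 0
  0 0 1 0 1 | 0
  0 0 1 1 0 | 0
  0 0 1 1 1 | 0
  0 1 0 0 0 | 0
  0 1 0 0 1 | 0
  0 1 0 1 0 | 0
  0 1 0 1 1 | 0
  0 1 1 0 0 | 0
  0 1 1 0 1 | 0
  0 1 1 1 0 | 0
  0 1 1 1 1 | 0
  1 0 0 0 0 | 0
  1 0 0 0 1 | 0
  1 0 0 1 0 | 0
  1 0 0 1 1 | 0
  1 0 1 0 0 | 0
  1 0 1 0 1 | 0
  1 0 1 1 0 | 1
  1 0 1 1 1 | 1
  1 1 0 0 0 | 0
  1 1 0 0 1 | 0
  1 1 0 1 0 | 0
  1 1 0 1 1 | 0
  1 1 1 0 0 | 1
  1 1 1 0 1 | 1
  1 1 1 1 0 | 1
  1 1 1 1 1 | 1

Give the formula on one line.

((b | d) & ((~c | a) & c))

  (b | d) = 00110011111111110011001111111111
  ~c = 11110000111100001111000011110000
  (~c | a) = 11110000111100001111111111111111
  ((~c | a) & c) = 00000000000000000000111100001111
  ((b | d) & ((~c | a) & c)) = 00000000000000000000001100001111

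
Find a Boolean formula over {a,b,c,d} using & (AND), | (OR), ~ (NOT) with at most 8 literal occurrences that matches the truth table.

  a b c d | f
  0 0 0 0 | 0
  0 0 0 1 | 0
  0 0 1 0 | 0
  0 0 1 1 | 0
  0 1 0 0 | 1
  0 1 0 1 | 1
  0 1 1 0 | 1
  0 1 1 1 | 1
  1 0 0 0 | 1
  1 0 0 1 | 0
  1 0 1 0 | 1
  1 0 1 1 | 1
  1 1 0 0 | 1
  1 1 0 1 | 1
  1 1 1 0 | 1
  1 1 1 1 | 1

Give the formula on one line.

  (a | b) = 0000111111111111
  (b | c) = 0011111100111111
  ~d = 1010101010101010
  ~b = 1111000011110000
  (~d & ~b) = 1010000010100000
  ((~d & ~b) | d) = 1111010111110101
  ((b | c) & ((~d & ~b) | d)) = 0011010100110101
  (((b | c) & ((~d & ~b) | d)) | ~d) = 1011111110111111
  ((a | b) & (((b | c) & ((~d & ~b) | d)) | ~d)) = 0000111110111111

((a | b) & (((b | c) & ((~d & ~b) | d)) | ~d))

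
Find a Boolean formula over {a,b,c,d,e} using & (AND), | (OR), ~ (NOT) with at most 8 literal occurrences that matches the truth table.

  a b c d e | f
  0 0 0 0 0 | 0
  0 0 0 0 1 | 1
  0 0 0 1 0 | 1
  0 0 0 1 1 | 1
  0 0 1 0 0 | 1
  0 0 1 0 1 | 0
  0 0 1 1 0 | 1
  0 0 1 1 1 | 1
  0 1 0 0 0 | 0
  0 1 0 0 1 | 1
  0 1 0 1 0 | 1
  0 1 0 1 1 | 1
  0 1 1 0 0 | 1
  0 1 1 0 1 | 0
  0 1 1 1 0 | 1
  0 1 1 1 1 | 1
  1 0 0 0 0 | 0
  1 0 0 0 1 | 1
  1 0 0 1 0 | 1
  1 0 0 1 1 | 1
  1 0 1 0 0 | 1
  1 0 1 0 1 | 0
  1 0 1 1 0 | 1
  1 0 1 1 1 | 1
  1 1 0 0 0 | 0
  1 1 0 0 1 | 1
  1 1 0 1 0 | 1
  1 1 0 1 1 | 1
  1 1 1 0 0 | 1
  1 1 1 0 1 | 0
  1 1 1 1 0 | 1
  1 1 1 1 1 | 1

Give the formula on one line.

(d | ((~e | ~c) & (c | e)))

  ~e = 10101010101010101010101010101010
  ~c = 11110000111100001111000011110000
  (~e | ~c) = 11111010111110101111101011111010
  (c | e) = 01011111010111110101111101011111
  ((~e | ~c) & (c | e)) = 01011010010110100101101001011010
  (d | ((~e | ~c) & (c | e))) = 01111011011110110111101101111011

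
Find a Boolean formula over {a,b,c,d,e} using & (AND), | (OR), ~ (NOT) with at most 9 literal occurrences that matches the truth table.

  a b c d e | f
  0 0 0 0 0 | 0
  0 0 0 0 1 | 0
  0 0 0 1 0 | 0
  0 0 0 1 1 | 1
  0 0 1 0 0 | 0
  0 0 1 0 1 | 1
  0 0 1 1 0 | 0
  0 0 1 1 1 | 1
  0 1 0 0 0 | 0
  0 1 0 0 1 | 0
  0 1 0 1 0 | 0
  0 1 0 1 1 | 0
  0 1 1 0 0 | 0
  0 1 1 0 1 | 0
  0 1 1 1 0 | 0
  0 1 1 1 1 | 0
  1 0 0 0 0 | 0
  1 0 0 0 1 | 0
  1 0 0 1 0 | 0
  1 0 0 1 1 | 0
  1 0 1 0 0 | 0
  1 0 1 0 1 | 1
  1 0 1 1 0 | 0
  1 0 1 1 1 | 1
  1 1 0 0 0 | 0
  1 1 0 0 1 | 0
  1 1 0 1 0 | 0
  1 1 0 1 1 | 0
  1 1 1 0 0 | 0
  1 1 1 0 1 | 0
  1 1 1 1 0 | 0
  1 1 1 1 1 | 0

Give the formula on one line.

((~a | c) & (e & (~b & ((c | d) | ((~a | e) & b)))))

  ~a = 11111111111111110000000000000000
  (~a | c) = 11111111111111110000111100001111
  ~b = 11111111000000001111111100000000
  (c | d) = 00111111001111110011111100111111
  (~a | e) = 11111111111111110101010101010101
  ((~a | e) & b) = 00000000111111110000000001010101
  ((c | d) | ((~a | e) & b)) = 00111111111111110011111101111111
  (~b & ((c | d) | ((~a | e) & b))) = 00111111000000000011111100000000
  (e & (~b & ((c | d) | ((~a | e) & b)))) = 00010101000000000001010100000000
  ((~a | c) & (e & (~b & ((c | d) | ((~a | e) & b))))) = 00010101000000000000010100000000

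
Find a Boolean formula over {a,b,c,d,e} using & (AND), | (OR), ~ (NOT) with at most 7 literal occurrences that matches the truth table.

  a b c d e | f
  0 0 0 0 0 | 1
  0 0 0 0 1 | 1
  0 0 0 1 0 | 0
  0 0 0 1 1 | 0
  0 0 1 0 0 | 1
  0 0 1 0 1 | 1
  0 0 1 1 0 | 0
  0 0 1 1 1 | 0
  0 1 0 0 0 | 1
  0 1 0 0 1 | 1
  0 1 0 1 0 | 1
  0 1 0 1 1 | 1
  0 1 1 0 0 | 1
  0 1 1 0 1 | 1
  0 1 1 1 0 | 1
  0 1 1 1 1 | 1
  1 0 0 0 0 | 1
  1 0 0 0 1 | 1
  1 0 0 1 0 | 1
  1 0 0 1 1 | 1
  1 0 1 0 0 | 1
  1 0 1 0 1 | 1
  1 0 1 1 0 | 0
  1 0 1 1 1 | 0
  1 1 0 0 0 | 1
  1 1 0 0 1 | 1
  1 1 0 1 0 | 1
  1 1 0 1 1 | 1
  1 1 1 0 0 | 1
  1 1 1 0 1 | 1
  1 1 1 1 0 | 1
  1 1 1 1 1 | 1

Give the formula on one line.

  ~d = 11001100110011001100110011001100
  ~c = 11110000111100001111000011110000
  (~c & a) = 00000000000000001111000011110000
  ((~c & a) | b) = 00000000111111111111000011111111
  (~d | ((~c & a) | b)) = 11001100111111111111110011111111

(~d | ((~c & a) | b))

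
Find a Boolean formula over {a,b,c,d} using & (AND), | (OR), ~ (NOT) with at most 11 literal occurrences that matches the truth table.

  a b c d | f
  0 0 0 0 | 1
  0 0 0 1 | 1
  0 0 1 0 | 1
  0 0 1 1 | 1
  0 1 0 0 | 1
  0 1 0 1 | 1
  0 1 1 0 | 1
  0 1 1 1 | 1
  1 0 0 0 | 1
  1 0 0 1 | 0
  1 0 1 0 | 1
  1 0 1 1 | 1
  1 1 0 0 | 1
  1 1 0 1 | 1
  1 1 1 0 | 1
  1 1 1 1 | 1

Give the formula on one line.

  ~a = 1111111100000000
  (c | ~a) = 1111111100110011
  ~d = 1010101010101010
  ~b = 1111000011110000
  (~d & ~b) = 1010000010100000
  ((~d & ~b) | ~a) = 1111111110100000
  ((c | ~a) | ((~d & ~b) | ~a)) = 1111111110110011
  ~c = 1100110011001100
  (d | ~c) = 1101110111011101
  (b & (d | ~c)) = 0000110100001101
  (((c | ~a) | ((~d & ~b) | ~a)) | (b & (d | ~c))) = 1111111110111111

(((c | ~a) | ((~d & ~b) | ~a)) | (b & (d | ~c)))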